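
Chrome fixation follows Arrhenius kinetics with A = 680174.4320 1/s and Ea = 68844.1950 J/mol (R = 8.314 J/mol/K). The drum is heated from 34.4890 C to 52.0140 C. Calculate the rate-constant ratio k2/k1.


T1 = 34.4890 + 273.15 = 307.6390 K; T2 = 52.0140 + 273.15 = 325.1640 K
k1 = A * exp(-Ea/(R*T1)) = 680174.4320 * exp(-68844.1950/(8.314*307.6390)) = 1.3900e-06 1/s
k2 = A * exp(-Ea/(R*T2)) = 680174.4320 * exp(-68844.1950/(8.314*325.1640)) = 5.9296e-06 1/s
k2/k1 = 5.9296e-06 / 1.3900e-06 = 4.2660


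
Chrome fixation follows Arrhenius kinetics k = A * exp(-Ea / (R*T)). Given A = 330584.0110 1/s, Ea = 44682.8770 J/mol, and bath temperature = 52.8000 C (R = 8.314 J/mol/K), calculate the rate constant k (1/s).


T_K = T_C + 273.15 = 52.8000 + 273.15 = 325.9500 K
exponent = -Ea / (R * T_K) = -44682.8770 / (8.314 * 325.9500) = -16.4885
k = A * exp(exponent) = 330584.0110 * exp(-16.4885) = 0.0228262 1/s


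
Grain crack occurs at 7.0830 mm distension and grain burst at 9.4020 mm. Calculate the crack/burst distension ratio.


Formula: Ratio = crack / burst
Substituting: Ratio = 7.0830 / 9.4020
Result: 0.7534


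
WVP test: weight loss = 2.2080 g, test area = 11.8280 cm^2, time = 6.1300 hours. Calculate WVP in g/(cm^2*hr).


Formula: WVP = loss / (area * time)
Substituting: WVP = 2.2080 / (11.8280 * 6.1300)
Result: 0.0304528 g/(cm^2*hr)


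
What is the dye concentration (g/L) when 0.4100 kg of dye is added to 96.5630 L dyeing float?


Formula: Conc = dye_mass(kg) / volume(L) * 1000
Substituting: Conc = 0.4100 / 96.5630 * 1000
Result: 4.2459 g/L


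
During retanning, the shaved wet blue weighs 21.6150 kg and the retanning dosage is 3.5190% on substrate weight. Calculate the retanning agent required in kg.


Formula: Retan = substrate * pct / 100
Substituting: Retan = 21.6150 * 3.5190 / 100
Result: 0.7606 kg


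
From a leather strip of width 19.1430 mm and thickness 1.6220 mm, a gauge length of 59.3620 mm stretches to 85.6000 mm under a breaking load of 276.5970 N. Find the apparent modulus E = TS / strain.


TS = F / (w * t) = 276.5970 / (19.1430 * 1.6220) = 8.9081 N/mm^2
strain = (Lf - L0) / L0 = (85.6000 - 59.3620) / 59.3620 = 0.4420
E = TS / strain = 8.9081 / 0.4420 = 20.1541 N/mm^2


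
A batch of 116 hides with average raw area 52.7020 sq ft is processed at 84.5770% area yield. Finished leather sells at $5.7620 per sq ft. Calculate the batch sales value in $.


Raw_total = N * avg_area = 116 * 52.7020 = 6113.4320 sq ft
Finished = Raw_total * yield / 100 = 6113.4320 * 84.5770 / 100 = 5170.5574 sq ft
Value = Finished * price = 5170.5574 * 5.7620 = 29792.7516 $


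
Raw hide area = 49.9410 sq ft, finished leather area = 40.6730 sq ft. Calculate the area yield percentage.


Formula: Yield = finished / raw * 100
Substituting: Yield = 40.6730 / 49.9410 * 100
Result: 81.4421 %


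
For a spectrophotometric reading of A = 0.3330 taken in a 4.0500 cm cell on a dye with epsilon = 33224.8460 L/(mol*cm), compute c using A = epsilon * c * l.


Formula: c = A / (epsilon * l)
Substituting: c = 0.3330 / (33224.8460 * 4.0500)
Result: 2.4747e-06 mol/L


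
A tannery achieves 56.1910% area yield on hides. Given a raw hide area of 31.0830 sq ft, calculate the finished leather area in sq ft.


Formula: finished = raw * yield / 100
Substituting: finished = 31.0830 * 56.1910 / 100
Result: 17.4658 sq ft


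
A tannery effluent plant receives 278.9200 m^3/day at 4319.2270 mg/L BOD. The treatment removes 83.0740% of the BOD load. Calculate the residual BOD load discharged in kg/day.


Load_in = volume * conc / 1000 = 278.9200 * 4319.2270 / 1000 = 1204.7188 kg/day
Removed = Load_in * eff / 100 = 1204.7188 * 83.0740 / 100 = 1000.8081 kg/day
Load_out = Load_in - Removed = 1204.7188 - 1000.8081 = 203.9107 kg/day


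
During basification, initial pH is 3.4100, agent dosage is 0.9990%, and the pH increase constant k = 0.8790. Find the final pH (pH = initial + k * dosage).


Formula: pH_final = pH_initial + k * base_pct
Substituting: pH_final = 3.4100 + 0.8790 * 0.9990
Result: 4.2881


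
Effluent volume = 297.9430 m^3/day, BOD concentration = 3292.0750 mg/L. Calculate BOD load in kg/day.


Formula: BOD_load = volume * conc / 1000
Substituting: BOD_load = 297.9430 * 3292.0750 / 1000
Result: 980.8507 kg/day


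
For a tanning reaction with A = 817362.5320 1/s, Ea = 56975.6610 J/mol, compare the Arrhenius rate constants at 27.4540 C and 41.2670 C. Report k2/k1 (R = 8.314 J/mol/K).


T1 = 27.4540 + 273.15 = 300.6040 K; T2 = 41.2670 + 273.15 = 314.4170 K
k1 = A * exp(-Ea/(R*T1)) = 817362.5320 * exp(-56975.6610/(8.314*300.6040)) = 1.0272e-04 1/s
k2 = A * exp(-Ea/(R*T2)) = 817362.5320 * exp(-56975.6610/(8.314*314.4170)) = 2.7965e-04 1/s
k2/k1 = 2.7965e-04 / 1.0272e-04 = 2.7225


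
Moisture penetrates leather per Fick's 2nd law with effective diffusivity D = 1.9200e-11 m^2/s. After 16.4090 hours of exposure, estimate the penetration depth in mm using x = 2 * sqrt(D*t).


t = 16.4090 hr * 3600 = 59072.4000 s
D * t = 1.9200e-11 * 59072.4000 = 1.1342e-06
x = 2 * sqrt(D*t) = 2 * sqrt(1.1342e-06) = 0.00212997 m = 2.1300 mm


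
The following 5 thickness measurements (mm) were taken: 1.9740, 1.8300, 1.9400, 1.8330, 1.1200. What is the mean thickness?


Formula: Average = sum / n
Substituting: Average = 8.6970 / 5
Result: 1.7394 mm


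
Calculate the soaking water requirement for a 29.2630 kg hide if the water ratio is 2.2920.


Formula: Water = hide_weight * ratio
Substituting: Water = 29.2630 * 2.2920
Result: 67.0708 kg


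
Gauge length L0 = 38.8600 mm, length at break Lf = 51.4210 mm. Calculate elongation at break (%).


Formula: Elongation = (Lf - L0) / L0 * 100
Substituting: Elongation = (51.4210 - 38.8600) / 38.8600 * 100
Result: 32.3237 %


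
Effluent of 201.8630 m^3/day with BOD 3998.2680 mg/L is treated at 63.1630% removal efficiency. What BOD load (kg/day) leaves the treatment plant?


Load_in = volume * conc / 1000 = 201.8630 * 3998.2680 / 1000 = 807.1024 kg/day
Removed = Load_in * eff / 100 = 807.1024 * 63.1630 / 100 = 509.7901 kg/day
Load_out = Load_in - Removed = 807.1024 - 509.7901 = 297.3123 kg/day


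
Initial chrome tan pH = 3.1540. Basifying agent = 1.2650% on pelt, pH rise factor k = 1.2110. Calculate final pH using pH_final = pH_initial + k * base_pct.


Formula: pH_final = pH_initial + k * base_pct
Substituting: pH_final = 3.1540 + 1.2110 * 1.2650
Result: 4.6859


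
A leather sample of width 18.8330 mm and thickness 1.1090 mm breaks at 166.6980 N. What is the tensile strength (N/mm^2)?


Formula: TS = force / (width * thickness)
Substituting: TS = 166.6980 / (18.8330 * 1.1090)
Result: 7.9814 N/mm^2


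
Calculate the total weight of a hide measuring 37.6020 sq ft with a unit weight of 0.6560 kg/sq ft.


Formula: Weight = area * weight_per_sqft
Substituting: Weight = 37.6020 * 0.6560
Result: 24.6669 kg


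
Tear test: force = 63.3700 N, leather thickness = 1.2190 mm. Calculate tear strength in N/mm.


Formula: Tear strength = force / thickness
Substituting: Tear strength = 63.3700 / 1.2190
Result: 51.9852 N/mm


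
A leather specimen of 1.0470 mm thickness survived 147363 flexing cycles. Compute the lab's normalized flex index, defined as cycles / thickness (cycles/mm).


Formula: Index = cycles / thickness
Substituting: Index = 147363 / 1.0470
Result: 140747.8510 cycles/mm


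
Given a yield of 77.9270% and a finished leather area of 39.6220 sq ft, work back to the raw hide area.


Formula: raw = finished * 100 / yield
Substituting: raw = 39.6220 * 100 / 77.9270
Result: 50.8450 sq ft


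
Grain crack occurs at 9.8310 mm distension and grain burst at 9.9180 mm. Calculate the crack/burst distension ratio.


Formula: Ratio = crack / burst
Substituting: Ratio = 9.8310 / 9.9180
Result: 0.9912


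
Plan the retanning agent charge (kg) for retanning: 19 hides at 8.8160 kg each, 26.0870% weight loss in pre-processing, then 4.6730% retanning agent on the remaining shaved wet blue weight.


Total_raw = N * avg_wt = 19 * 8.8160 = 167.5040 kg
Substrate = Total_raw * (1 - loss/100) = 167.5040 * (1 - 26.0870/100) = 123.8072 kg
Retan = Substrate * pct / 100 = 123.8072 * 4.6730 / 100 = 5.7855 kg


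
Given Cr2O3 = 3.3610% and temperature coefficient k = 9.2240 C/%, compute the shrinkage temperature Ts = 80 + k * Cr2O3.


Formula: Ts = 80 + k * Cr2O3
Substituting: Ts = 80 + 9.2240 * 3.3610
Result: 111.0019 C


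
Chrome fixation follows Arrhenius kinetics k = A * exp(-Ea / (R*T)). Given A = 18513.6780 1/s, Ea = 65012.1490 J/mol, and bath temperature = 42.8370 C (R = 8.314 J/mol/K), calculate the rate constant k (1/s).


T_K = T_C + 273.15 = 42.8370 + 273.15 = 315.9870 K
exponent = -Ea / (R * T_K) = -65012.1490 / (8.314 * 315.9870) = -24.7466
k = A * exp(exponent) = 18513.6780 * exp(-24.7466) = 3.3127e-07 1/s


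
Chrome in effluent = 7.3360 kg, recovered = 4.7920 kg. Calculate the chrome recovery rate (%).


Formula: Recovery = recovered / input * 100
Substituting: Recovery = 4.7920 / 7.3360 * 100
Result: 65.3217 %


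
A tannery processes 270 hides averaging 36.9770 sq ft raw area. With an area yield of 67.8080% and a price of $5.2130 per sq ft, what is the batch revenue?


Raw_total = N * avg_area = 270 * 36.9770 = 9983.7900 sq ft
Finished = Raw_total * yield / 100 = 9983.7900 * 67.8080 / 100 = 6769.8083 sq ft
Value = Finished * price = 6769.8083 * 5.2130 = 35291.0108 $


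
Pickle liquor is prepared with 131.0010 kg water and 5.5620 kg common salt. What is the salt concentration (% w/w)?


Formula: Conc = salt / (water + salt) * 100
Substituting: Conc = 5.5620 / (131.0010 + 5.5620) * 100
Result: 4.0728 %


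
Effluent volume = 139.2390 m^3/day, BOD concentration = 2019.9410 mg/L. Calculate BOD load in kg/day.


Formula: BOD_load = volume * conc / 1000
Substituting: BOD_load = 139.2390 * 2019.9410 / 1000
Result: 281.2546 kg/day


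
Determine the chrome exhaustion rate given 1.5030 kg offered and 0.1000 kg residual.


Formula: Uptake = (offered - residual) / offered * 100
Substituting: Uptake = (1.5030 - 0.1000) / 1.5030 * 100
Result: 93.3466 %


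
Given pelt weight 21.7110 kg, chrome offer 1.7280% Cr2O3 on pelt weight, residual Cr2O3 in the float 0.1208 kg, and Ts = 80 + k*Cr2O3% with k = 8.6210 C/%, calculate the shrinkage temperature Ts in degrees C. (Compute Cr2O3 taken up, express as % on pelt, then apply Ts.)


Offered = pelt * offer_pct / 100 = 21.7110 * 1.7280 / 100 = 0.3752 kg
Uptake = offered - residual = 0.3752 - 0.1208 = 0.2544 kg
Cr2O3% on pelt = uptake / pelt * 100 = 0.2544 / 21.7110 * 100 = 1.1716 %
Ts = 80 + k * Cr2O3% = 80 + 8.6210 * 1.1716 = 90.1004 C


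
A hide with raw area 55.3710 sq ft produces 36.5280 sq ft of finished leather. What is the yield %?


Formula: Yield = finished / raw * 100
Substituting: Yield = 36.5280 / 55.3710 * 100
Result: 65.9696 %


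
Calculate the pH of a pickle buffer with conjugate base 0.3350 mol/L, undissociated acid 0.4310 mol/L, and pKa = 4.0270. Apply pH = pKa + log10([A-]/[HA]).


ratio = [A-] / [HA] = 0.3350 / 0.4310 = 0.7773
log10(ratio) = -0.1094
pH = pKa + log10(ratio) = 4.0270 - 0.1094 = 3.9176


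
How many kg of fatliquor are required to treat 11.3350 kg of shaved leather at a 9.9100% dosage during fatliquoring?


Formula: Fat = substrate * pct / 100
Substituting: Fat = 11.3350 * 9.9100 / 100
Result: 1.1233 kg


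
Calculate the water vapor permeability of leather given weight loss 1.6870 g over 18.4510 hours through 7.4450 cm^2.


Formula: WVP = loss / (area * time)
Substituting: WVP = 1.6870 / (7.4450 * 18.4510)
Result: 0.0122809 g/(cm^2*hr)


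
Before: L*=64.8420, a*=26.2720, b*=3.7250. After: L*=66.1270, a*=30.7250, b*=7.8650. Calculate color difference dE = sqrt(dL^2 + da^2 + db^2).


dL = 1.2850, da = 4.4530, db = 4.1400
dE = sqrt(1.2850^2 + 4.4530^2 + 4.1400^2) = 6.2145


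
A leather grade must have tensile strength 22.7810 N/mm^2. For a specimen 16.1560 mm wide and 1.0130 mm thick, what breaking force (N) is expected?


Formula: F = TS * w * t
Substituting: F = 22.7810 * 16.1560 * 1.0130
Result: 372.8345 N


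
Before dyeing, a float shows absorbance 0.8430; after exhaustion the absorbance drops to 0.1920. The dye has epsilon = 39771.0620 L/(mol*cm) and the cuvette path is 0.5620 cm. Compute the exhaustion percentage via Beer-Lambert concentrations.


c_initial = A_i / (epsilon * l) = 0.8430 / (39771.0620 * 0.5620) = 3.7716e-05 mol/L
c_final = A_f / (epsilon * l) = 0.1920 / (39771.0620 * 0.5620) = 8.5901e-06 mol/L
Exhaustion = (c_initial - c_final) / c_initial * 100 = (3.7716e-05 - 8.5901e-06) / 3.7716e-05 * 100 = 77.2242 %


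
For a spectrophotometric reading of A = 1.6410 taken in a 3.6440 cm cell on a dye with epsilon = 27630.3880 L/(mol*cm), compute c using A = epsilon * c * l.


Formula: c = A / (epsilon * l)
Substituting: c = 1.6410 / (27630.3880 * 3.6440)
Result: 1.6298e-05 mol/L


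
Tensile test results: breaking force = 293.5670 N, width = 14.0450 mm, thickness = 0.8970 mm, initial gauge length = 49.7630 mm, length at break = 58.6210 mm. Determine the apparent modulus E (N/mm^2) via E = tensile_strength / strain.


TS = F / (w * t) = 293.5670 / (14.0450 * 0.8970) = 23.3020 N/mm^2
strain = (Lf - L0) / L0 = (58.6210 - 49.7630) / 49.7630 = 0.1780
E = TS / strain = 23.3020 / 0.1780 = 130.9073 N/mm^2


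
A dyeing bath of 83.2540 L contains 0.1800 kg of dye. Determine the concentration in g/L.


Formula: Conc = dye_mass(kg) / volume(L) * 1000
Substituting: Conc = 0.1800 / 83.2540 * 1000
Result: 2.1621 g/L


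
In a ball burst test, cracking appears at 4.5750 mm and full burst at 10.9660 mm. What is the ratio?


Formula: Ratio = crack / burst
Substituting: Ratio = 4.5750 / 10.9660
Result: 0.4172


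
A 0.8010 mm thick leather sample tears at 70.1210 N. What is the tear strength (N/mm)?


Formula: Tear strength = force / thickness
Substituting: Tear strength = 70.1210 / 0.8010
Result: 87.5418 N/mm


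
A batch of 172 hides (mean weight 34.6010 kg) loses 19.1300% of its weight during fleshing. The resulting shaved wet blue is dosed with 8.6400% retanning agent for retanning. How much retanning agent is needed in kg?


Total_raw = N * avg_wt = 172 * 34.6010 = 5951.3720 kg
Substrate = Total_raw * (1 - loss/100) = 5951.3720 * (1 - 19.1300/100) = 4812.8745 kg
Retan = Substrate * pct / 100 = 4812.8745 * 8.6400 / 100 = 415.8324 kg


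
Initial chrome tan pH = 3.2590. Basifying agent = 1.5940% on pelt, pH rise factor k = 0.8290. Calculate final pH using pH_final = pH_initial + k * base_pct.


Formula: pH_final = pH_initial + k * base_pct
Substituting: pH_final = 3.2590 + 0.8290 * 1.5940
Result: 4.5804


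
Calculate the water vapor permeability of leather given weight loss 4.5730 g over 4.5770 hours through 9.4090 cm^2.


Formula: WVP = loss / (area * time)
Substituting: WVP = 4.5730 / (9.4090 * 4.5770)
Result: 0.1062 g/(cm^2*hr)


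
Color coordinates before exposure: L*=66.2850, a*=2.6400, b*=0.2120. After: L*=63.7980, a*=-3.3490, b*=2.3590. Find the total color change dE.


dL = -2.4870, da = -5.9890, db = 2.1470
dE = sqrt((-2.4870)^2 + (-5.9890)^2 + 2.1470^2) = 6.8310


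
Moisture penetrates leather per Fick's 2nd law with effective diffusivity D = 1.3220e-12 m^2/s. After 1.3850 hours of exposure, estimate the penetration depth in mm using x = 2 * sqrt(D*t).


t = 1.3850 hr * 3600 = 4986.0000 s
D * t = 1.3220e-12 * 4986.0000 = 6.5915e-09
x = 2 * sqrt(D*t) = 2 * sqrt(6.5915e-09) = 1.6238e-04 m = 0.1624 mm


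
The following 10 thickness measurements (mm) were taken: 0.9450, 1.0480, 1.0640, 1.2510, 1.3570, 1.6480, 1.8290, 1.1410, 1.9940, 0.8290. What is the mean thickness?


Formula: Average = sum / n
Substituting: Average = 13.1060 / 10
Result: 1.3106 mm


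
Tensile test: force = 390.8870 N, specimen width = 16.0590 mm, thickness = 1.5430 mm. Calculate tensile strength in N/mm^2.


Formula: TS = force / (width * thickness)
Substituting: TS = 390.8870 / (16.0590 * 1.5430)
Result: 15.7749 N/mm^2


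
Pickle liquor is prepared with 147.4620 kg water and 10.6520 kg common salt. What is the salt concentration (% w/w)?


Formula: Conc = salt / (water + salt) * 100
Substituting: Conc = 10.6520 / (147.4620 + 10.6520) * 100
Result: 6.7369 %


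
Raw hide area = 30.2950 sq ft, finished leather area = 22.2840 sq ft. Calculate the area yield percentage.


Formula: Yield = finished / raw * 100
Substituting: Yield = 22.2840 / 30.2950 * 100
Result: 73.5567 %


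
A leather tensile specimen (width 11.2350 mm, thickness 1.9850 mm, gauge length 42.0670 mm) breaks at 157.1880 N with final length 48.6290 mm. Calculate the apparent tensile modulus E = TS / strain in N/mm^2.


TS = F / (w * t) = 157.1880 / (11.2350 * 1.9850) = 7.0483 N/mm^2
strain = (Lf - L0) / L0 = (48.6290 - 42.0670) / 42.0670 = 0.1560
E = TS / strain = 7.0483 / 0.1560 = 45.1847 N/mm^2


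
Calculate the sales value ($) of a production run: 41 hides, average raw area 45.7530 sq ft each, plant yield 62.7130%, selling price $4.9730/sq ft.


Raw_total = N * avg_area = 41 * 45.7530 = 1875.8730 sq ft
Finished = Raw_total * yield / 100 = 1875.8730 * 62.7130 / 100 = 1176.4162 sq ft
Value = Finished * price = 1176.4162 * 4.9730 = 5850.3179 $


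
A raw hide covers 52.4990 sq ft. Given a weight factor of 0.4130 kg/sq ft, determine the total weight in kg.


Formula: Weight = area * weight_per_sqft
Substituting: Weight = 52.4990 * 0.4130
Result: 21.6821 kg


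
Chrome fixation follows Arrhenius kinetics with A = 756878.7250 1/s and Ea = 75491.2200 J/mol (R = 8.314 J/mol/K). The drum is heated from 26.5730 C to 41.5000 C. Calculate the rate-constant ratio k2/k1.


T1 = 26.5730 + 273.15 = 299.7230 K; T2 = 41.5000 + 273.15 = 314.6500 K
k1 = A * exp(-Ea/(R*T1)) = 756878.7250 * exp(-75491.2200/(8.314*299.7230)) = 5.2749e-08 1/s
k2 = A * exp(-Ea/(R*T2)) = 756878.7250 * exp(-75491.2200/(8.314*314.6500)) = 2.2201e-07 1/s
k2/k1 = 2.2201e-07 / 5.2749e-08 = 4.2088


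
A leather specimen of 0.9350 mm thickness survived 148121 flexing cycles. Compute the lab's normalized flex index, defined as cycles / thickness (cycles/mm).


Formula: Index = cycles / thickness
Substituting: Index = 148121 / 0.9350
Result: 158418.1818 cycles/mm


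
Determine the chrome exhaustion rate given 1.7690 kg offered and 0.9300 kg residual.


Formula: Uptake = (offered - residual) / offered * 100
Substituting: Uptake = (1.7690 - 0.9300) / 1.7690 * 100
Result: 47.4279 %


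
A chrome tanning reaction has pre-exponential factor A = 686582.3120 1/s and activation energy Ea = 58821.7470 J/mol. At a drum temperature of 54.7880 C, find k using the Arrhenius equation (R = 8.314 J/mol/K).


T_K = T_C + 273.15 = 54.7880 + 273.15 = 327.9380 K
exponent = -Ea / (R * T_K) = -58821.7470 / (8.314 * 327.9380) = -21.5743
k = A * exp(exponent) = 686582.3120 * exp(-21.5743) = 2.9316e-04 1/s


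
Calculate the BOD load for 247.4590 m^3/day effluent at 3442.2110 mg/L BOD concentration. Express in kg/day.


Formula: BOD_load = volume * conc / 1000
Substituting: BOD_load = 247.4590 * 3442.2110 / 1000
Result: 851.8061 kg/day


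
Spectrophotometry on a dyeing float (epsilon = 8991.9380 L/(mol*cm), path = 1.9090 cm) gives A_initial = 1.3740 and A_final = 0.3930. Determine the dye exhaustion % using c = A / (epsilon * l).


c_initial = A_i / (epsilon * l) = 1.3740 / (8991.9380 * 1.9090) = 8.0044e-05 mol/L
c_final = A_f / (epsilon * l) = 0.3930 / (8991.9380 * 1.9090) = 2.2895e-05 mol/L
Exhaustion = (c_initial - c_final) / c_initial * 100 = (8.0044e-05 - 2.2895e-05) / 8.0044e-05 * 100 = 71.3974 %


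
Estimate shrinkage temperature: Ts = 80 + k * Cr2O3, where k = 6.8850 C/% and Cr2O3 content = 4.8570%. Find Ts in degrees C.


Formula: Ts = 80 + k * Cr2O3
Substituting: Ts = 80 + 6.8850 * 4.8570
Result: 113.4404 C


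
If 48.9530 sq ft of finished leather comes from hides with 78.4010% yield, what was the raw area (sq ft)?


Formula: raw = finished * 100 / yield
Substituting: raw = 48.9530 * 100 / 78.4010
Result: 62.4393 sq ft


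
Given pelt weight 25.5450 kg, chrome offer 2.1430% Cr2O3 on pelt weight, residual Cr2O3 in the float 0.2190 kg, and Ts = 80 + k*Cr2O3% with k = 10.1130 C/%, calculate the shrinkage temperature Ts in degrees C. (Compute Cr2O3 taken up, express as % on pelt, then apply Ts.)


Offered = pelt * offer_pct / 100 = 25.5450 * 2.1430 / 100 = 0.5474 kg
Uptake = offered - residual = 0.5474 - 0.2190 = 0.3284 kg
Cr2O3% on pelt = uptake / pelt * 100 = 0.3284 / 25.5450 * 100 = 1.2857 %
Ts = 80 + k * Cr2O3% = 80 + 10.1130 * 1.2857 = 93.0022 C


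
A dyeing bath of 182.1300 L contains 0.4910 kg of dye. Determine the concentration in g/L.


Formula: Conc = dye_mass(kg) / volume(L) * 1000
Substituting: Conc = 0.4910 / 182.1300 * 1000
Result: 2.6959 g/L


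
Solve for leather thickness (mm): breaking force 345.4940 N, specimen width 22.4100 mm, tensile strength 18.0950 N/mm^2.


Formula: t = F / (TS * w)
Substituting: t = 345.4940 / (18.0950 * 22.4100)
Result: 0.8520 mm


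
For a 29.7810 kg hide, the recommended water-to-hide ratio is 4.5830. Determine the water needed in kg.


Formula: Water = hide_weight * ratio
Substituting: Water = 29.7810 * 4.5830
Result: 136.4863 kg


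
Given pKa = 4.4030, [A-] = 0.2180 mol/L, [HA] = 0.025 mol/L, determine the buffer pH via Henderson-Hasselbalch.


ratio = [A-] / [HA] = 0.2180 / 0.025 = 8.7200
log10(ratio) = 0.9405
pH = pKa + log10(ratio) = 4.4030 + 0.9405 = 5.3435


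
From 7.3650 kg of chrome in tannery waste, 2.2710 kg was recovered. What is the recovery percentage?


Formula: Recovery = recovered / input * 100
Substituting: Recovery = 2.2710 / 7.3650 * 100
Result: 30.8350 %


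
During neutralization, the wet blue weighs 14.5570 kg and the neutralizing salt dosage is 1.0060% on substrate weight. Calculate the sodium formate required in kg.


Formula: Neutralizer = substrate * pct / 100
Substituting: Neutralizer = 14.5570 * 1.0060 / 100
Result: 0.1464 kg


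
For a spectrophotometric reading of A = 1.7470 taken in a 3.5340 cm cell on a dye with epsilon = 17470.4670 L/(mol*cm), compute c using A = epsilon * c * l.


Formula: c = A / (epsilon * l)
Substituting: c = 1.7470 / (17470.4670 * 3.5340)
Result: 2.8296e-05 mol/L


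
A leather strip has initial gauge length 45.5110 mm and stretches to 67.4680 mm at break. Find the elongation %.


Formula: Elongation = (Lf - L0) / L0 * 100
Substituting: Elongation = (67.4680 - 45.5110) / 45.5110 * 100
Result: 48.2455 %


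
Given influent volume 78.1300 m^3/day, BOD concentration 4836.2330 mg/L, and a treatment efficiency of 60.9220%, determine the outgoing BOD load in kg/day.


Load_in = volume * conc / 1000 = 78.1300 * 4836.2330 / 1000 = 377.8549 kg/day
Removed = Load_in * eff / 100 = 377.8549 * 60.9220 / 100 = 230.1968 kg/day
Load_out = Load_in - Removed = 377.8549 - 230.1968 = 147.6581 kg/day


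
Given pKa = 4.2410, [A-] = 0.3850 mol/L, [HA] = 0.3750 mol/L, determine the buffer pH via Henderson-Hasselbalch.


ratio = [A-] / [HA] = 0.3850 / 0.3750 = 1.0267
log10(ratio) = 0.0114295
pH = pKa + log10(ratio) = 4.2410 + 0.0114295 = 4.2524


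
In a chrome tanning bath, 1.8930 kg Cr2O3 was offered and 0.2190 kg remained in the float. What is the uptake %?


Formula: Uptake = (offered - residual) / offered * 100
Substituting: Uptake = (1.8930 - 0.2190) / 1.8930 * 100
Result: 88.4311 %


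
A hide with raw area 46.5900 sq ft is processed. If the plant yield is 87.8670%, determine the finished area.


Formula: finished = raw * yield / 100
Substituting: finished = 46.5900 * 87.8670 / 100
Result: 40.9372 sq ft


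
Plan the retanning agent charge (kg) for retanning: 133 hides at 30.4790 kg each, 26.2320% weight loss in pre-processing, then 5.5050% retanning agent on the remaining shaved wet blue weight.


Total_raw = N * avg_wt = 133 * 30.4790 = 4053.7070 kg
Substrate = Total_raw * (1 - loss/100) = 4053.7070 * (1 - 26.2320/100) = 2990.3386 kg
Retan = Substrate * pct / 100 = 2990.3386 * 5.5050 / 100 = 164.6181 kg


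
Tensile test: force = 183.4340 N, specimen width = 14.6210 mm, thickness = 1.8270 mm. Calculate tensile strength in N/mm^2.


Formula: TS = force / (width * thickness)
Substituting: TS = 183.4340 / (14.6210 * 1.8270)
Result: 6.8670 N/mm^2


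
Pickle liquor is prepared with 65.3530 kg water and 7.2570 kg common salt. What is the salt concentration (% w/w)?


Formula: Conc = salt / (water + salt) * 100
Substituting: Conc = 7.2570 / (65.3530 + 7.2570) * 100
Result: 9.9945 %


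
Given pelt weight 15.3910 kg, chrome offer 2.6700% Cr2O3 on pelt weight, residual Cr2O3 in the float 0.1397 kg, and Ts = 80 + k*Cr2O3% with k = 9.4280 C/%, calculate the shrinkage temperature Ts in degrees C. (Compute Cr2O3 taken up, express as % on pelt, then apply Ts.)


Offered = pelt * offer_pct / 100 = 15.3910 * 2.6700 / 100 = 0.4109 kg
Uptake = offered - residual = 0.4109 - 0.1397 = 0.2712 kg
Cr2O3% on pelt = uptake / pelt * 100 = 0.2712 / 15.3910 * 100 = 1.7623 %
Ts = 80 + k * Cr2O3% = 80 + 9.4280 * 1.7623 = 96.6152 C


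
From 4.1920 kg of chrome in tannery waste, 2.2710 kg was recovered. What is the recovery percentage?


Formula: Recovery = recovered / input * 100
Substituting: Recovery = 2.2710 / 4.1920 * 100
Result: 54.1746 %


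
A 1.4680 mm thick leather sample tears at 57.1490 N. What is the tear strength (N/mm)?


Formula: Tear strength = force / thickness
Substituting: Tear strength = 57.1490 / 1.4680
Result: 38.9298 N/mm


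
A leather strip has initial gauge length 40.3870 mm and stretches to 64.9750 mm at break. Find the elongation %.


Formula: Elongation = (Lf - L0) / L0 * 100
Substituting: Elongation = (64.9750 - 40.3870) / 40.3870 * 100
Result: 60.8810 %


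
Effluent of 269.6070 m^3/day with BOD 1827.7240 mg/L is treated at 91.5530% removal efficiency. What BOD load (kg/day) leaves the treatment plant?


Load_in = volume * conc / 1000 = 269.6070 * 1827.7240 / 1000 = 492.7672 kg/day
Removed = Load_in * eff / 100 = 492.7672 * 91.5530 / 100 = 451.1431 kg/day
Load_out = Load_in - Removed = 492.7672 - 451.1431 = 41.6240 kg/day


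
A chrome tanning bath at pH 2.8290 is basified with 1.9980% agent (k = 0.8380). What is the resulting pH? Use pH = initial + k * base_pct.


Formula: pH_final = pH_initial + k * base_pct
Substituting: pH_final = 2.8290 + 0.8380 * 1.9980
Result: 4.5033


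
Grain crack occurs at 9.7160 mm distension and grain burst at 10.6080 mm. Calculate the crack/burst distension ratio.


Formula: Ratio = crack / burst
Substituting: Ratio = 9.7160 / 10.6080
Result: 0.9159


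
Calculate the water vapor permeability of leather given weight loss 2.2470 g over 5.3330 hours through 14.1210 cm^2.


Formula: WVP = loss / (area * time)
Substituting: WVP = 2.2470 / (14.1210 * 5.3330)
Result: 0.0298377 g/(cm^2*hr)


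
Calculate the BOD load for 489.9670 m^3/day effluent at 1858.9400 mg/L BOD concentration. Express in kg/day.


Formula: BOD_load = volume * conc / 1000
Substituting: BOD_load = 489.9670 * 1858.9400 / 1000
Result: 910.8193 kg/day


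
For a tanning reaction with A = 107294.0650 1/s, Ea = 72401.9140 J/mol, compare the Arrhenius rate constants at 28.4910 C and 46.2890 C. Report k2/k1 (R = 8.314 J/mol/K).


T1 = 28.4910 + 273.15 = 301.6410 K; T2 = 46.2890 + 273.15 = 319.4390 K
k1 = A * exp(-Ea/(R*T1)) = 107294.0650 * exp(-72401.9140/(8.314*301.6410)) = 3.1075e-08 1/s
k2 = A * exp(-Ea/(R*T2)) = 107294.0650 * exp(-72401.9140/(8.314*319.4390)) = 1.5524e-07 1/s
k2/k1 = 1.5524e-07 / 3.1075e-08 = 4.9955


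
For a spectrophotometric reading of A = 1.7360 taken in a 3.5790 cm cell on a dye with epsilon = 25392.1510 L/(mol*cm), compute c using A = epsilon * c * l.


Formula: c = A / (epsilon * l)
Substituting: c = 1.7360 / (25392.1510 * 3.5790)
Result: 1.9102e-05 mol/L


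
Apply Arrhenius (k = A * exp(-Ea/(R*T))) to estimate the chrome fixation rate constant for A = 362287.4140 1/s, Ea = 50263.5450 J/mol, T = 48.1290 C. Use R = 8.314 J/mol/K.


T_K = T_C + 273.15 = 48.1290 + 273.15 = 321.2790 K
exponent = -Ea / (R * T_K) = -50263.5450 / (8.314 * 321.2790) = -18.8174
k = A * exp(exponent) = 362287.4140 * exp(-18.8174) = 0.00243635 1/s


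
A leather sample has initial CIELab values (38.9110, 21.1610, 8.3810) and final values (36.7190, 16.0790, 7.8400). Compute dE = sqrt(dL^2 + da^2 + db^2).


dL = -2.1920, da = -5.0820, db = -0.5410
dE = sqrt((-2.1920)^2 + (-5.0820)^2 + (-0.5410)^2) = 5.5610


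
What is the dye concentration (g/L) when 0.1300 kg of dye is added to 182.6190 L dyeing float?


Formula: Conc = dye_mass(kg) / volume(L) * 1000
Substituting: Conc = 0.1300 / 182.6190 * 1000
Result: 0.7119 g/L


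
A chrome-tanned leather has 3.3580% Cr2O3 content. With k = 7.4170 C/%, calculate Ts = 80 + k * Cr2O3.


Formula: Ts = 80 + k * Cr2O3
Substituting: Ts = 80 + 7.4170 * 3.3580
Result: 104.9063 C


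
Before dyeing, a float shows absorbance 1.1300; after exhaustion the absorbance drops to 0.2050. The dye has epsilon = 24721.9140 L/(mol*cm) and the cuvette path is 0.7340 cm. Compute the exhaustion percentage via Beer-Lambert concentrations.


c_initial = A_i / (epsilon * l) = 1.1300 / (24721.9140 * 0.7340) = 6.2273e-05 mol/L
c_final = A_f / (epsilon * l) = 0.2050 / (24721.9140 * 0.7340) = 1.1297e-05 mol/L
Exhaustion = (c_initial - c_final) / c_initial * 100 = (6.2273e-05 - 1.1297e-05) / 6.2273e-05 * 100 = 81.8584 %


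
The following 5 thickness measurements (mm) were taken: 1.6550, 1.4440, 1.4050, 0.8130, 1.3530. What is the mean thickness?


Formula: Average = sum / n
Substituting: Average = 6.6700 / 5
Result: 1.3340 mm


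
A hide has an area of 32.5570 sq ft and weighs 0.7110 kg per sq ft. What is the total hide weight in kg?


Formula: Weight = area * weight_per_sqft
Substituting: Weight = 32.5570 * 0.7110
Result: 23.1480 kg


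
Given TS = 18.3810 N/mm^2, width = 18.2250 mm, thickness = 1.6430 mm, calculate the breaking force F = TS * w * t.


Formula: F = TS * w * t
Substituting: F = 18.3810 * 18.2250 * 1.6430
Result: 550.3947 N


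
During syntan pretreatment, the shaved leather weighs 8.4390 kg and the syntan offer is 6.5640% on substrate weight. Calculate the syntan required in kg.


Formula: Syntan = substrate * pct / 100
Substituting: Syntan = 8.4390 * 6.5640 / 100
Result: 0.5539 kg


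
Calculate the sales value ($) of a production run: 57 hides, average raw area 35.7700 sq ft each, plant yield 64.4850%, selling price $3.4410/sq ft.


Raw_total = N * avg_area = 57 * 35.7700 = 2038.8900 sq ft
Finished = Raw_total * yield / 100 = 2038.8900 * 64.4850 / 100 = 1314.7782 sq ft
Value = Finished * price = 1314.7782 * 3.4410 = 4524.1518 $


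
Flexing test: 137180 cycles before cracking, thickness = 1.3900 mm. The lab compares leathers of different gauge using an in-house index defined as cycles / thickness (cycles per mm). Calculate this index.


Formula: Index = cycles / thickness
Substituting: Index = 137180 / 1.3900
Result: 98690.6475 cycles/mm


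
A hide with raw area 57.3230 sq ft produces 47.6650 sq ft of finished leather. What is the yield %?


Formula: Yield = finished / raw * 100
Substituting: Yield = 47.6650 / 57.3230 * 100
Result: 83.1516 %


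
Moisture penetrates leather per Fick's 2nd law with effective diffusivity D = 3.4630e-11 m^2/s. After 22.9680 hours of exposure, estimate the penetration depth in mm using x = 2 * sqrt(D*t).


t = 22.9680 hr * 3600 = 82684.8000 s
D * t = 3.4630e-11 * 82684.8000 = 2.8634e-06
x = 2 * sqrt(D*t) = 2 * sqrt(2.8634e-06) = 0.0033843 m = 3.3843 mm


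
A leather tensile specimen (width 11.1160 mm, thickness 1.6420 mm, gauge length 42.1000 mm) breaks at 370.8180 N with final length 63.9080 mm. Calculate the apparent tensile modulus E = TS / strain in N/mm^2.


TS = F / (w * t) = 370.8180 / (11.1160 * 1.6420) = 20.3160 N/mm^2
strain = (Lf - L0) / L0 = (63.9080 - 42.1000) / 42.1000 = 0.5180
E = TS / strain = 20.3160 / 0.5180 = 39.2198 N/mm^2


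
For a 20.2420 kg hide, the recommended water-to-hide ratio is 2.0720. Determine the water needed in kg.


Formula: Water = hide_weight * ratio
Substituting: Water = 20.2420 * 2.0720
Result: 41.9414 kg


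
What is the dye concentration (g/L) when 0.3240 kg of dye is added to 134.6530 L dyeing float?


Formula: Conc = dye_mass(kg) / volume(L) * 1000
Substituting: Conc = 0.3240 / 134.6530 * 1000
Result: 2.4062 g/L


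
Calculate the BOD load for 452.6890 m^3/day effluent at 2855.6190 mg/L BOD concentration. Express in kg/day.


Formula: BOD_load = volume * conc / 1000
Substituting: BOD_load = 452.6890 * 2855.6190 / 1000
Result: 1292.7073 kg/day


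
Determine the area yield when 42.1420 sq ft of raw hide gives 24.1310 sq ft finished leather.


Formula: Yield = finished / raw * 100
Substituting: Yield = 24.1310 / 42.1420 * 100
Result: 57.2612 %


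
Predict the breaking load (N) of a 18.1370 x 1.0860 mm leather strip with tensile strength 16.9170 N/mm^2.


Formula: F = TS * w * t
Substituting: F = 16.9170 * 18.1370 * 1.0860
Result: 333.2105 N


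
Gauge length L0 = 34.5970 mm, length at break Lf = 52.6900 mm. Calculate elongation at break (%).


Formula: Elongation = (Lf - L0) / L0 * 100
Substituting: Elongation = (52.6900 - 34.5970) / 34.5970 * 100
Result: 52.2964 %


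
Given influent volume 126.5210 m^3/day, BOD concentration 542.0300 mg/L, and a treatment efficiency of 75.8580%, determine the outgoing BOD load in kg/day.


Load_in = volume * conc / 1000 = 126.5210 * 542.0300 / 1000 = 68.5782 kg/day
Removed = Load_in * eff / 100 = 68.5782 * 75.8580 / 100 = 52.0220 kg/day
Load_out = Load_in - Removed = 68.5782 - 52.0220 = 16.5561 kg/day


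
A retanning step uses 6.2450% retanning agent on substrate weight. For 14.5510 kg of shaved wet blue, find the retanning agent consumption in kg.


Formula: Retan = substrate * pct / 100
Substituting: Retan = 14.5510 * 6.2450 / 100
Result: 0.9087 kg


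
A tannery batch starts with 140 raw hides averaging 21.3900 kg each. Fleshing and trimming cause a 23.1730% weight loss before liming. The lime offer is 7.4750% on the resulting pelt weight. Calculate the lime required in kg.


Total_raw = N * avg_wt = 140 * 21.3900 = 2994.6000 kg
Substrate = Total_raw * (1 - loss/100) = 2994.6000 * (1 - 23.1730/100) = 2300.6613 kg
Lime = Substrate * pct / 100 = 2300.6613 * 7.4750 / 100 = 171.9744 kg


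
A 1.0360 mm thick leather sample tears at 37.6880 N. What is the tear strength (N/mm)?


Formula: Tear strength = force / thickness
Substituting: Tear strength = 37.6880 / 1.0360
Result: 36.3784 N/mm


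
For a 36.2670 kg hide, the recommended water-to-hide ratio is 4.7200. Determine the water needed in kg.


Formula: Water = hide_weight * ratio
Substituting: Water = 36.2670 * 4.7200
Result: 171.1802 kg


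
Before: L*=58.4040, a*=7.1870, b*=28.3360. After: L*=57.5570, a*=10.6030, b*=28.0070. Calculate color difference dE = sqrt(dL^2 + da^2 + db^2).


dL = -0.8470, da = 3.4160, db = -0.3290
dE = sqrt((-0.8470)^2 + 3.4160^2 + (-0.3290)^2) = 3.5348


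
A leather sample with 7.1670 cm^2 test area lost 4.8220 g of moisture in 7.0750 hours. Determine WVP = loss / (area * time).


Formula: WVP = loss / (area * time)
Substituting: WVP = 4.8220 / (7.1670 * 7.0750)
Result: 0.0950962 g/(cm^2*hr)


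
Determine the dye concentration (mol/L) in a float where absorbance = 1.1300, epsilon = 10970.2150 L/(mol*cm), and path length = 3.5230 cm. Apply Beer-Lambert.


Formula: c = A / (epsilon * l)
Substituting: c = 1.1300 / (10970.2150 * 3.5230)
Result: 2.9238e-05 mol/L


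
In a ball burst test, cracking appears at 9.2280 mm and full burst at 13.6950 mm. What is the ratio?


Formula: Ratio = crack / burst
Substituting: Ratio = 9.2280 / 13.6950
Result: 0.6738


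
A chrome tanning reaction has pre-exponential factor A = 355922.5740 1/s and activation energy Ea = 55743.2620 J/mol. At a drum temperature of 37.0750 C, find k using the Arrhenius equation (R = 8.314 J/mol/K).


T_K = T_C + 273.15 = 37.0750 + 273.15 = 310.2250 K
exponent = -Ea / (R * T_K) = -55743.2620 / (8.314 * 310.2250) = -21.6125
k = A * exp(exponent) = 355922.5740 * exp(-21.6125) = 1.4627e-04 1/s


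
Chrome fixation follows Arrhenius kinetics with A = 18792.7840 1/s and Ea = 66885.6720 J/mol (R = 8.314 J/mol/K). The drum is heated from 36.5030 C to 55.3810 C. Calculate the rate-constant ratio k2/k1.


T1 = 36.5030 + 273.15 = 309.6530 K; T2 = 55.3810 + 273.15 = 328.5310 K
k1 = A * exp(-Ea/(R*T1)) = 18792.7840 * exp(-66885.6720/(8.314*309.6530)) = 9.7903e-08 1/s
k2 = A * exp(-Ea/(R*T2)) = 18792.7840 * exp(-66885.6720/(8.314*328.5310)) = 4.3566e-07 1/s
k2/k1 = 4.3566e-07 / 9.7903e-08 = 4.4499


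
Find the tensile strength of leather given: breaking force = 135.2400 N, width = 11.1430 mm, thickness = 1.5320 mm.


Formula: TS = force / (width * thickness)
Substituting: TS = 135.2400 / (11.1430 * 1.5320)
Result: 7.9222 N/mm^2


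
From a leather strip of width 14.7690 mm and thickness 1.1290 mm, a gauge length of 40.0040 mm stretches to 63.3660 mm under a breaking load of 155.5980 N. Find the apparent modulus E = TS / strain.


TS = F / (w * t) = 155.5980 / (14.7690 * 1.1290) = 9.3317 N/mm^2
strain = (Lf - L0) / L0 = (63.3660 - 40.0040) / 40.0040 = 0.5840
E = TS / strain = 9.3317 / 0.5840 = 15.9791 N/mm^2


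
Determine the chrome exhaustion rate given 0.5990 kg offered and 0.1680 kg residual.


Formula: Uptake = (offered - residual) / offered * 100
Substituting: Uptake = (0.5990 - 0.1680) / 0.5990 * 100
Result: 71.9533 %


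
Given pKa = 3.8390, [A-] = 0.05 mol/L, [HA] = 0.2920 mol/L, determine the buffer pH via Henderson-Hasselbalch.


ratio = [A-] / [HA] = 0.05 / 0.2920 = 0.1712
log10(ratio) = -0.7664
pH = pKa + log10(ratio) = 3.8390 - 0.7664 = 3.0726


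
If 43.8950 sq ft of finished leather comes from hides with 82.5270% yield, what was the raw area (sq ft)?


Formula: raw = finished * 100 / yield
Substituting: raw = 43.8950 * 100 / 82.5270
Result: 53.1887 sq ft


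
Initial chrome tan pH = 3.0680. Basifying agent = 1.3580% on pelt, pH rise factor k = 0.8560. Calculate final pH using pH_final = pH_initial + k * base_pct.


Formula: pH_final = pH_initial + k * base_pct
Substituting: pH_final = 3.0680 + 0.8560 * 1.3580
Result: 4.2304


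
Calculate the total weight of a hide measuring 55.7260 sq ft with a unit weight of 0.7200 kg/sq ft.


Formula: Weight = area * weight_per_sqft
Substituting: Weight = 55.7260 * 0.7200
Result: 40.1227 kg


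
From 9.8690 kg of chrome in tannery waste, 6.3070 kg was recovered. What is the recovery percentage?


Formula: Recovery = recovered / input * 100
Substituting: Recovery = 6.3070 / 9.8690 * 100
Result: 63.9072 %


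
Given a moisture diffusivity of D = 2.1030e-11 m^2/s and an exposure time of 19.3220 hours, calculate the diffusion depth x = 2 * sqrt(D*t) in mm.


t = 19.3220 hr * 3600 = 69559.2000 s
D * t = 2.1030e-11 * 69559.2000 = 1.4628e-06
x = 2 * sqrt(D*t) = 2 * sqrt(1.4628e-06) = 0.00241895 m = 2.4190 mm


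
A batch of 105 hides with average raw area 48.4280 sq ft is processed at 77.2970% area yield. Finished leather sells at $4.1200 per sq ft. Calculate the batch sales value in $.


Raw_total = N * avg_area = 105 * 48.4280 = 5084.9400 sq ft
Finished = Raw_total * yield / 100 = 5084.9400 * 77.2970 / 100 = 3930.5061 sq ft
Value = Finished * price = 3930.5061 * 4.1200 = 16193.6850 $


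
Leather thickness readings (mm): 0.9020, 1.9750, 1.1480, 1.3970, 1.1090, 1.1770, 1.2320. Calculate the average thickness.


Formula: Average = sum / n
Substituting: Average = 8.9400 / 7
Result: 1.2771 mm


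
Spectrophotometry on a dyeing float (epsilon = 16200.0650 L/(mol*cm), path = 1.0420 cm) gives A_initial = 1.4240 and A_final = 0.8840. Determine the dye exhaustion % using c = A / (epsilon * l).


c_initial = A_i / (epsilon * l) = 1.4240 / (16200.0650 * 1.0420) = 8.4358e-05 mol/L
c_final = A_f / (epsilon * l) = 0.8840 / (16200.0650 * 1.0420) = 5.2368e-05 mol/L
Exhaustion = (c_initial - c_final) / c_initial * 100 = (8.4358e-05 - 5.2368e-05) / 8.4358e-05 * 100 = 37.9213 %
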